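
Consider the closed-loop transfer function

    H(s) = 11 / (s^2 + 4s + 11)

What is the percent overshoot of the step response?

Comparing s^2 + 4s + 11 to s^2 + 2ζωₙs + ωₙ²: ωₙ = √11 ≈ 3.317 rad/s and ζ = 4/(2·√11) ≈ 0.6030.
%OS = 100·exp(−πζ/√(1−ζ²)) = 100·exp(−π·0.6030/√(1−0.6030²)) ≈ 9.30%.

%OS ≈ 9.30%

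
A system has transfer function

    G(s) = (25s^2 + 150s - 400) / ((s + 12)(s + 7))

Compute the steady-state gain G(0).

G(0) = -100/21 ≈ -4.762

Set s = 0: G(0) = (-400) / (84) = -100/21.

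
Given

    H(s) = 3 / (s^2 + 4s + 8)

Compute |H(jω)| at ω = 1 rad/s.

|H(j1)| ≈ 0.3721

Substitute s = j1: numerator = 3, denominator = 7 + j4.
|H(j1)| = |3| / |7 + j4| = 3 / 8.0623 ≈ 0.3721.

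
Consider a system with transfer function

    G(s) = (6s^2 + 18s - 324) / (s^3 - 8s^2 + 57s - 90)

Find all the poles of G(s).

s = 3 ± 6j, 2

The poles are the roots of the denominator s^3 - 8s^2 + 57s - 90 = 0.
Trying s = 2: the polynomial evaluates to 0, so (s - 2) is a factor.
Dividing out leaves s^2 - 6s + 45 = 0.
The quadratic formula then gives s = 3 ± 6j.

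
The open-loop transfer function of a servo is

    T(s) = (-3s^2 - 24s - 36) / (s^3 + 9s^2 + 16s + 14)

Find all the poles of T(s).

s = -1 + j, -1 - j, -7

The poles are the roots of the denominator s^3 + 9s^2 + 16s + 14 = 0.
Trying s = -7: the polynomial evaluates to 0, so (s + 7) is a factor.
Dividing out leaves s^2 + 2s + 2 = 0.
The quadratic formula then gives s = -1 ± 1j.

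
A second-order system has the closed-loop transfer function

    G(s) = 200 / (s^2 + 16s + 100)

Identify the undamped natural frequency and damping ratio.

ωₙ = 10 rad/s, ζ = 0.8

Compare the denominator to the standard form s^2 + 2ζωₙs + ωₙ².
ωₙ² = 100, so ωₙ = 10 rad/s.
2ζωₙ = 16, so ζ = 16/(2·10) = 0.8.
With ζ = 0.8 the response is underdamped.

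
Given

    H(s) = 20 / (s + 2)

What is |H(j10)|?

Substitute s = j10: numerator = 20, denominator = 2 + j10.
|H(j10)| = |20| / |2 + j10| = 20 / 10.198 ≈ 1.961.

|H(j10)| ≈ 1.961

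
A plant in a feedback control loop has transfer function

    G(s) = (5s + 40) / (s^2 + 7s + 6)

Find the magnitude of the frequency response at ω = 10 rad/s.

|G(j10)| ≈ 0.5463

Substitute s = j10: numerator = 40 + j50, denominator = -94 + j70.
|G(j10)| = |40 + j50| / |-94 + j70| = 64.031 / 117.20 ≈ 0.5463.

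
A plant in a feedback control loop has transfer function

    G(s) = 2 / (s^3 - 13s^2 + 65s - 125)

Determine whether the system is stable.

unstable

The denominator s^3 - 13s^2 + 65s - 125 factors as (s^2 - 8s + 25)(s - 5), giving poles at s = 4 + 3j, 4 - 3j, 5.
Since the pole(s) at s = 4 + 3j, 4 - 3j, 5 lie in the right half-plane, the system is unstable.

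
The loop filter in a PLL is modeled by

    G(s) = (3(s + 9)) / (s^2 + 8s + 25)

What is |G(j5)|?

|G(j5)| ≈ 0.7722

Substitute s = j5: numerator = 27 + j15, denominator = j40.
|G(j5)| = |27 + j15| / |j40| = 30.887 / 40 ≈ 0.7722.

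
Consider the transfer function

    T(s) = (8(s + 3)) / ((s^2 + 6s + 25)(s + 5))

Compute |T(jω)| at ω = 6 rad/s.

Substitute s = j6: numerator = 24 + j48, denominator = -271 + j114.
|T(j6)| = |24 + j48| / |-271 + j114| = 53.666 / 294.00 ≈ 0.1825.

|T(j6)| ≈ 0.1825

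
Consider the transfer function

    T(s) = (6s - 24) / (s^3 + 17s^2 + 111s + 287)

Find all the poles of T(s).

The poles are the roots of the denominator s^3 + 17s^2 + 111s + 287 = 0.
Trying s = -7: the polynomial evaluates to 0, so (s + 7) is a factor.
Dividing out leaves s^2 + 10s + 41 = 0.
The quadratic formula then gives s = -5 ± 4j.

s = -5 + 4j, -5 - 4j, -7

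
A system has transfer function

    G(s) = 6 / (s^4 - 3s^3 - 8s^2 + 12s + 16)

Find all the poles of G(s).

The poles are the roots of the denominator s^4 - 3s^3 - 8s^2 + 12s + 16 = 0.
Trying s = -2: the polynomial evaluates to 0, so (s + 2) is a factor.
Dividing out leaves s^3 - 5s^2 + 2s + 8 = 0.
This factors further as (s + 1)(s - 4)(s - 2) = 0.

s = -2, -1, 4, 2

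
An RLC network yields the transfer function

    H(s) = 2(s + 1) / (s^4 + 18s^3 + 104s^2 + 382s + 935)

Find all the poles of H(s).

The poles are the roots of the denominator s^4 + 18s^3 + 104s^2 + 382s + 935 = 0.
Trying s = -5: the polynomial evaluates to 0, so (s + 5) is a factor.
Dividing out leaves s^3 + 13s^2 + 39s + 187 = 0.
This factors further as (s^2 + 2s + 17)(s + 11) = 0.

s = -5, -1 + 4j, -1 - 4j, -11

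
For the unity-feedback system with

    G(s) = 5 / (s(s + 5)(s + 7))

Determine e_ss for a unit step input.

e_ss = 0

G(s) has one pole at the origin.
This is a Type 1 system; for a step input the steady-state error is zero.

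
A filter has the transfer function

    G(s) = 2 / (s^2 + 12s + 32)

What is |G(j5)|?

Substitute s = j5: numerator = 2, denominator = 7 + j60.
|G(j5)| = |2| / |7 + j60| = 2 / 60.407 ≈ 0.03311.

|G(j5)| ≈ 0.03311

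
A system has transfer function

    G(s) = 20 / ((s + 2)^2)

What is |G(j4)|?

|G(j4)| = 1

Substitute s = j4: numerator = 20, denominator = -12 + j16.
|G(j4)| = |20| / |-12 + j16| = 20 / 20 = 1.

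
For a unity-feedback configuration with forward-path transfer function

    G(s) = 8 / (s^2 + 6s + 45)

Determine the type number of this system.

The denominator has no factor of s at the origin — no free integrator — so this is a Type 0 system.

Type 0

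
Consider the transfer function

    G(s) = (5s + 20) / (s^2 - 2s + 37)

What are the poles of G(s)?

The poles are the roots of the denominator s^2 - 2s + 37 = 0.
Using the quadratic formula: s = (2 ± √(-144))/2 = 1 ± 6j.

s = 1 ± 6j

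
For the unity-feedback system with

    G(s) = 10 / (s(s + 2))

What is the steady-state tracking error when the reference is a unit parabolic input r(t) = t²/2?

e_ss = ∞

G(s) has one pole at the origin.
This is a Type 1 system; Ka = lim_{s→0} s^2·G(s) = 0, so the steady-state error for a parabola input is infinite.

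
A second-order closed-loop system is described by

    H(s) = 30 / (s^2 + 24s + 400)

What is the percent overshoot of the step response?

Comparing s^2 + 24s + 400 to s^2 + 2ζωₙs + ωₙ²: ωₙ = 20 rad/s and ζ = 24/(2·20) = 0.6.
%OS = 100·exp(−πζ/√(1−ζ²)) = 100·exp(−π·0.6/√(1−0.6²)) ≈ 9.48%.

%OS ≈ 9.48%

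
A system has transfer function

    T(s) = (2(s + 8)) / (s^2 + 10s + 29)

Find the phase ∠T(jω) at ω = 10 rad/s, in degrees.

At s = j10: numerator = 16 + j20, denominator = -71 + j100.
∠T = ∠num − ∠den = 51.340° − (125.37°) = -74.03°.

∠T(j10) ≈ -74.03°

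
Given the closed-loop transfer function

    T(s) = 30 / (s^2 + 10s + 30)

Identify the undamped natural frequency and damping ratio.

ωₙ ≈ 5.477 rad/s, ζ ≈ 0.9129

Compare the denominator to the standard form s^2 + 2ζωₙs + ωₙ².
ωₙ² = 30, so ωₙ = √30 ≈ 5.477 rad/s.
2ζωₙ = 10, so ζ = 10/(2·√30) ≈ 0.9129.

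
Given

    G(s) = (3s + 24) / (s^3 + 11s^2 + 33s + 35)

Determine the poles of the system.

s = -2 ± j, -7

The poles are the roots of the denominator s^3 + 11s^2 + 33s + 35 = 0.
Trying s = -7: the polynomial evaluates to 0, so (s + 7) is a factor.
Dividing out leaves s^2 + 4s + 5 = 0.
The quadratic formula then gives s = -2 ± 1j.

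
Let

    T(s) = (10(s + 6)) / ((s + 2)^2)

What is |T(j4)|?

Substitute s = j4: numerator = 60 + j40, denominator = -12 + j16.
|T(j4)| = |60 + j40| / |-12 + j16| = 72.111 / 20 ≈ 3.606.

|T(j4)| ≈ 3.606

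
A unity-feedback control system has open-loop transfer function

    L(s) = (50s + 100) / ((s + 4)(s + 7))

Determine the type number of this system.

The denominator has no factor of s at the origin — no free integrator — so this is a Type 0 system.

Type 0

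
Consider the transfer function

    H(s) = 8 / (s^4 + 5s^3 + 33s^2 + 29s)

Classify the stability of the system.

marginally stable

The denominator s^4 + 5s^3 + 33s^2 + 29s factors as s(s^2 + 4s + 29)(s + 1), giving poles at s = 0, -2 + 5j, -2 - 5j, -1.
Since the simple pole(s) at s = 0 lie on the jω-axis with none in the right half-plane, the system is marginally stable.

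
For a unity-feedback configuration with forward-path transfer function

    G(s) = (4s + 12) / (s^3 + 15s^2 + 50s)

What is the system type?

Type 1

Factor s from the denominator: s^3 + 15s^2 + 50s = s·(s^2 + 15s + 50).
There is 1 pole at the origin, so the system is Type 1.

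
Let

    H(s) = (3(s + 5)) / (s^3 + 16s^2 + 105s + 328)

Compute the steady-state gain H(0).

H(0) = 15/328 ≈ 0.04573

Set s = 0: H(0) = (15) / (328) = 15/328.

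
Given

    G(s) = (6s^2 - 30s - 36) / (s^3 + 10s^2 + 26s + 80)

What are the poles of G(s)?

The poles are the roots of the denominator s^3 + 10s^2 + 26s + 80 = 0.
Trying s = -8: the polynomial evaluates to 0, so (s + 8) is a factor.
Dividing out leaves s^2 + 2s + 10 = 0.
The quadratic formula then gives s = -1 ± 3j.

s = -1 + 3j, -1 - 3j, -8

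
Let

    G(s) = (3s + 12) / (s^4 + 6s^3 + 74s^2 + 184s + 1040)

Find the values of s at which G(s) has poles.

The poles are the roots of the denominator s^4 + 6s^3 + 74s^2 + 184s + 1040 = 0.
No real roots exist; factor into two real quadratics: (s^2 + 2s + 26)(s^2 + 4s + 40) = 0.
Each quadratic gives a conjugate pair via the quadratic formula.

s = -1 + 5j, -1 - 5j, -2 + 6j, -2 - 6j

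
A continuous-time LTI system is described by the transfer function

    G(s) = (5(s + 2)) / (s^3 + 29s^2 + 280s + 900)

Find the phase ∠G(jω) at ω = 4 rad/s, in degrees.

At s = j4: numerator = 10 + j20, denominator = 436 + j1056.
∠G = ∠num − ∠den = 63.435° − (67.565°) = -4.130°.

∠G(j4) ≈ -4.130°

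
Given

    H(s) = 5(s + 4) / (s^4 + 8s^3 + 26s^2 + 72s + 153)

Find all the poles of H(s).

s = 3j, -3j, -4 + j, -4 - j

The poles are the roots of the denominator s^4 + 8s^3 + 26s^2 + 72s + 153 = 0.
No real roots exist; factor into two real quadratics: (s^2 + 9)(s^2 + 8s + 17) = 0.
Each quadratic gives a conjugate pair via the quadratic formula.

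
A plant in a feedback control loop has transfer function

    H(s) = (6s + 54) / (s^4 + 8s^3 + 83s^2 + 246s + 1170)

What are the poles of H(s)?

The poles are the roots of the denominator s^4 + 8s^3 + 83s^2 + 246s + 1170 = 0.
No real roots exist; factor into two real quadratics: (s^2 + 2s + 26)(s^2 + 6s + 45) = 0.
Each quadratic gives a conjugate pair via the quadratic formula.

s = -1 ± 5j, -3 ± 6j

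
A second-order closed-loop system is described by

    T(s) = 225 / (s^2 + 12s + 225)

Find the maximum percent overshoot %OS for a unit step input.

Comparing s^2 + 12s + 225 to s^2 + 2ζωₙs + ωₙ²: ωₙ = 15 rad/s and ζ = 12/(2·15) = 0.4.
%OS = 100·exp(−πζ/√(1−ζ²)) = 100·exp(−π·0.4/√(1−0.4²)) ≈ 25.4%.

%OS ≈ 25.4%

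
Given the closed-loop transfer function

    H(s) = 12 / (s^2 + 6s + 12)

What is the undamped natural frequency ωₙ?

Compare the denominator to the standard form s^2 + 2ζωₙs + ωₙ².
ωₙ² = 12, so ωₙ = √12 ≈ 3.464 rad/s.

ωₙ ≈ 3.464 rad/s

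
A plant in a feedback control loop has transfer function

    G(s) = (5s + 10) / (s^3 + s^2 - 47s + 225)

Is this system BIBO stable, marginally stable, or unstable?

The denominator s^3 + s^2 - 47s + 225 factors as (s + 9)(s^2 - 8s + 25), giving poles at s = -9, 4 + 3j, 4 - 3j.
Since the pole(s) at s = 4 ± 3j lie in the right half-plane, the system is unstable.

unstable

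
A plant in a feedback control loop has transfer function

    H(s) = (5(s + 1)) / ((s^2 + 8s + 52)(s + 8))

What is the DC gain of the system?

At s = 0 each factor (s + a) contributes a and each (s^2 + bs + c) contributes c.
H(0) = 5·(1) / ((52) · (8)) = 5/416 = 5/416.

H(0) = 5/416 ≈ 0.01202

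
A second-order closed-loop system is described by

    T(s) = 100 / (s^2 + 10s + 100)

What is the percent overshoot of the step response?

%OS ≈ 16.3%

Comparing s^2 + 10s + 100 to s^2 + 2ζωₙs + ωₙ²: ωₙ = 10 rad/s and ζ = 10/(2·10) = 0.5.
%OS = 100·exp(−πζ/√(1−ζ²)) = 100·exp(−π·0.5/√(1−0.5²)) ≈ 16.3%.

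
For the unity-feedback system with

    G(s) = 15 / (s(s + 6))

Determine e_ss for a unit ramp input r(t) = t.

e_ss = 0.4000

G(s) has one pole at the origin.
This is a Type 1 system. Kv = lim_{s→0} s·G(s) = 15/6 = 5/2.
e_ss = 1/Kv = 1/(5/2) = 2/5 ≈ 0.4000.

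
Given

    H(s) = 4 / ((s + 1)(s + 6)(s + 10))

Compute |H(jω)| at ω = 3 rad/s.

Substitute s = j3: numerator = 4, denominator = -93 + j201.
|H(j3)| = |4| / |-93 + j201| = 4 / 221.47 ≈ 0.01806.

|H(j3)| ≈ 0.01806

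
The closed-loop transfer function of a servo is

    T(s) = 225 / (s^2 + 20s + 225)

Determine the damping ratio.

Compare the denominator to the standard form s^2 + 2ζωₙs + ωₙ².
ωₙ² = 225, so ωₙ = 15 rad/s.
2ζωₙ = 20, so ζ = 20/(2·15) ≈ 0.6667.
With ζ = 0.6667 the response is underdamped.

ζ ≈ 0.6667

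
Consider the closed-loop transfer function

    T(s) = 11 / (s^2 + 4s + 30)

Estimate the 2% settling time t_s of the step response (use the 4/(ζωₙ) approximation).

Comparing s^2 + 4s + 30 to s^2 + 2ζωₙs + ωₙ²: ωₙ = √30 ≈ 5.477 rad/s and ζ = 4/(2·√30) ≈ 0.3651.
ζωₙ = 4/2 = 2, so t_s ≈ 4/(ζωₙ) = 4/2 = 2 s.

t_s ≈ 2 s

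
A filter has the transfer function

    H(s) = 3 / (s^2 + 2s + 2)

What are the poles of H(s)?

The poles are the roots of the denominator s^2 + 2s + 2 = 0.
Using the quadratic formula: s = (-2 ± √(-4))/2 = -1 ± 1j.

s = -1 ± j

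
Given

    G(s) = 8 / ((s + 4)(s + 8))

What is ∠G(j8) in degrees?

∠G(j8) ≈ -108.4°

At s = j8: numerator = 8, denominator = -32 + j96.
∠G = ∠num − ∠den = 0° − (108.43°) = -108.4°.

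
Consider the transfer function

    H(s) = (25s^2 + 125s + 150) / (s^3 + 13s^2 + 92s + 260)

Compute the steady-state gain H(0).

H(0) = 15/26 ≈ 0.5769

Set s = 0: H(0) = (150) / (260) = 15/26.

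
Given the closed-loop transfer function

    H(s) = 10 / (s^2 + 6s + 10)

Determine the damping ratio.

ζ ≈ 0.9487

Compare the denominator to the standard form s^2 + 2ζωₙs + ωₙ².
ωₙ² = 10, so ωₙ = √10 ≈ 3.162 rad/s.
2ζωₙ = 6, so ζ = 6/(2·√10) ≈ 0.9487.
With ζ = 0.9487 the response is underdamped.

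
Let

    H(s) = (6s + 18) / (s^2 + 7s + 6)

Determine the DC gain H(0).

Set s = 0: H(0) = (18) / (6) = 3.

H(0) = 3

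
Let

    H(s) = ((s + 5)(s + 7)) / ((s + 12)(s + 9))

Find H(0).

At s = 0 each factor (s + a) contributes a and each (s^2 + bs + c) contributes c.
H(0) = 1·(5) · (7) / ((12) · (9)) = 35/108 = 35/108.

H(0) = 35/108 ≈ 0.3241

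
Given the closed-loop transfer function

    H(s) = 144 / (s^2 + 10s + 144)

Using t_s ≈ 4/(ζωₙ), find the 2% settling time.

t_s ≈ 0.8000 s

Comparing s^2 + 10s + 144 to s^2 + 2ζωₙs + ωₙ²: ωₙ = 12 rad/s and ζ = 10/(2·12) ≈ 0.4167.
ζωₙ = 10/2 = 5, so t_s ≈ 4/(ζωₙ) = 4/5 = 0.8000 s.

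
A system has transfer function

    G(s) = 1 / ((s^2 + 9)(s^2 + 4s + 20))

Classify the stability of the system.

The poles can be read from the denominator factors: s = 3j, -3j, -2 + 4j, -2 - 4j.
Since the simple pole(s) at s = ±3j lie on the jω-axis with none in the right half-plane, the system is marginally stable.

marginally stable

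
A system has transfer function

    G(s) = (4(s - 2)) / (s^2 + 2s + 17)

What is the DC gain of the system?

Set s = 0: G(0) = (-8) / (17) = -8/17.

G(0) = -8/17 ≈ -0.4706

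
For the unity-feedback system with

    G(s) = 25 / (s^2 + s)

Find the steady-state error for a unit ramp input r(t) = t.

e_ss = 0.04000

G(s) has one pole at the origin.
This is a Type 1 system. Kv = lim_{s→0} s·G(s) = 25/1.
e_ss = 1/Kv = 1/(25) = 1/25 ≈ 0.04000.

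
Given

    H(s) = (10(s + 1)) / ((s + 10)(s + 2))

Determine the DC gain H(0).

H(0) = 1/2 ≈ 0.5000

At s = 0 each factor (s + a) contributes a and each (s^2 + bs + c) contributes c.
H(0) = 10·(1) / ((10) · (2)) = 10/20 = 1/2.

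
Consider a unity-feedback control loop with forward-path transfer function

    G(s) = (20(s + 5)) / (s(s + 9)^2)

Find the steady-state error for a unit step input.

G(s) has one pole at the origin.
This is a Type 1 system; for a step input the steady-state error is zero.

e_ss = 0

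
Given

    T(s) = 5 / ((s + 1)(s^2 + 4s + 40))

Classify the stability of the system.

The poles can be read from the denominator factors: s = -1, -2 + 6j, -2 - 6j.
Since all poles lie strictly in the left half-plane, the system is stable.

stable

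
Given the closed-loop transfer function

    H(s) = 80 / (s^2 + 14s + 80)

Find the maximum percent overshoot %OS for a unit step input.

%OS ≈ 1.93%

Comparing s^2 + 14s + 80 to s^2 + 2ζωₙs + ωₙ²: ωₙ = √80 ≈ 8.944 rad/s and ζ = 14/(2·√80) ≈ 0.7826.
%OS = 100·exp(−πζ/√(1−ζ²)) = 100·exp(−π·0.7826/√(1−0.7826²)) ≈ 1.93%.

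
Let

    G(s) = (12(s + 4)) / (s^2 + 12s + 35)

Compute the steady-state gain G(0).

Set s = 0: G(0) = (48) / (35) = 48/35.

G(0) = 48/35 ≈ 1.371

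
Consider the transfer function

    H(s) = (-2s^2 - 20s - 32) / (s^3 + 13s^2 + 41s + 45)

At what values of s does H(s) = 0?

Set the numerator to zero: -2s^2 - 20s - 32 = 0, i.e. -2·(s^2 + 10s + 16) = 0.
Factoring: (s + 2)(s + 8) = 0.

s = -2, -8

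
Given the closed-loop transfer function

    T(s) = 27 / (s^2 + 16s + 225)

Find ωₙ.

ωₙ = 15 rad/s

Compare the denominator to the standard form s^2 + 2ζωₙs + ωₙ².
ωₙ² = 225, so ωₙ = 15 rad/s.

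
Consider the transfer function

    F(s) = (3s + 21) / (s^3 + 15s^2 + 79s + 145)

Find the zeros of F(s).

s = -7

Set the numerator to zero: 3s + 21 = 0, i.e. 3·(s + 7) = 0.
So s = -7.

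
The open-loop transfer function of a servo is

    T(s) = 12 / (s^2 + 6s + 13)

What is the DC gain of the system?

T(0) = 12/13 ≈ 0.9231

Set s = 0: T(0) = (12) / (13) = 12/13.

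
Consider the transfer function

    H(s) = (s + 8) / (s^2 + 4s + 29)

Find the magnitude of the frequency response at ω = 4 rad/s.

|H(j4)| ≈ 0.4339

Substitute s = j4: numerator = 8 + j4, denominator = 13 + j16.
|H(j4)| = |8 + j4| / |13 + j16| = 8.9443 / 20.616 ≈ 0.4339.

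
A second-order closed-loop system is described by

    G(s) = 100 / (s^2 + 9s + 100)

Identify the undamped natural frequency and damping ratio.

Compare the denominator to the standard form s^2 + 2ζωₙs + ωₙ².
ωₙ² = 100, so ωₙ = 10 rad/s.
2ζωₙ = 9, so ζ = 9/(2·10) = 0.45.
With ζ = 0.45 the response is underdamped.

ωₙ = 10 rad/s, ζ = 0.45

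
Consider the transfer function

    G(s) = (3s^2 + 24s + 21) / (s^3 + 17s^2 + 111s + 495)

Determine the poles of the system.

s = -3 + 6j, -3 - 6j, -11

The poles are the roots of the denominator s^3 + 17s^2 + 111s + 495 = 0.
Trying s = -11: the polynomial evaluates to 0, so (s + 11) is a factor.
Dividing out leaves s^2 + 6s + 45 = 0.
The quadratic formula then gives s = -3 ± 6j.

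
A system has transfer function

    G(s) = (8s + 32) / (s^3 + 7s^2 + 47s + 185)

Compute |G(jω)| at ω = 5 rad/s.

Substitute s = j5: numerator = 32 + j40, denominator = 10 + j110.
|G(j5)| = |32 + j40| / |10 + j110| = 51.225 / 110.45 ≈ 0.4638.

|G(j5)| ≈ 0.4638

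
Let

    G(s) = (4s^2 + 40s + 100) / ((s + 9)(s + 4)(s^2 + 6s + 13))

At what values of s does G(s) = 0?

Set the numerator to zero: 4s^2 + 40s + 100 = 0, i.e. 4·(s^2 + 10s + 25) = 0.
Factoring: (s + 5)^2 = 0.

s = -5, -5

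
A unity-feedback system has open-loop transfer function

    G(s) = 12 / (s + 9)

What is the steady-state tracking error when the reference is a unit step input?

G(s) has no poles at the origin.
This is a Type 0 system. Kp = lim_{s→0} G(s) = 12/9 = 4/3.
e_ss = 1/(1 + Kp) = 1/(1 + 4/3) = 3/7 ≈ 0.4286.

e_ss = 0.4286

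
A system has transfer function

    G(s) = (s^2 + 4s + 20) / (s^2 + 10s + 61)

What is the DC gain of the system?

G(0) = 20/61 ≈ 0.3279

At s = 0 each factor (s + a) contributes a and each (s^2 + bs + c) contributes c.
G(0) = 1·(20) / ((61)) = 20/61 = 20/61.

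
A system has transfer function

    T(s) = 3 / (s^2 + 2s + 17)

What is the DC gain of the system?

Set s = 0: T(0) = (3) / (17) = 3/17.

T(0) = 3/17 ≈ 0.1765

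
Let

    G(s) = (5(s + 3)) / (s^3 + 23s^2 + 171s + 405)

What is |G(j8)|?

Substitute s = j8: numerator = 15 + j40, denominator = -1067 + j856.
|G(j8)| = |15 + j40| / |-1067 + j856| = 42.720 / 1367.9 ≈ 0.03123.

|G(j8)| ≈ 0.03123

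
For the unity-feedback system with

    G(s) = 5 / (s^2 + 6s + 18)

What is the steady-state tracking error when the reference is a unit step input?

G(s) has no poles at the origin.
This is a Type 0 system. Kp = lim_{s→0} G(s) = 5/18.
e_ss = 1/(1 + Kp) = 1/(1 + 5/18) = 18/23 ≈ 0.7826.

e_ss = 0.7826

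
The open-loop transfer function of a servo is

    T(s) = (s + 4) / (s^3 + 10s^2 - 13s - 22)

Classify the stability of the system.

The denominator s^3 + 10s^2 - 13s - 22 factors as (s - 2)(s + 1)(s + 11), giving poles at s = 2, -1, -11.
Since the pole(s) at s = 2 lie in the right half-plane, the system is unstable.

unstable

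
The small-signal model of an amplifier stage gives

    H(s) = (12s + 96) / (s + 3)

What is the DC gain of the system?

H(0) = 32

Set s = 0: H(0) = (96) / (3) = 32.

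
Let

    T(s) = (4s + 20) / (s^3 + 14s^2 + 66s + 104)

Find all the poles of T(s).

The poles are the roots of the denominator s^3 + 14s^2 + 66s + 104 = 0.
Trying s = -4: the polynomial evaluates to 0, so (s + 4) is a factor.
Dividing out leaves s^2 + 10s + 26 = 0.
The quadratic formula then gives s = -5 ± 1j.

s = -5 ± j, -4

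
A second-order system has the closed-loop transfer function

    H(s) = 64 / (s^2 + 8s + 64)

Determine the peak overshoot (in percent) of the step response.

%OS ≈ 16.3%

Comparing s^2 + 8s + 64 to s^2 + 2ζωₙs + ωₙ²: ωₙ = 8 rad/s and ζ = 8/(2·8) = 0.5.
%OS = 100·exp(−πζ/√(1−ζ²)) = 100·exp(−π·0.5/√(1−0.5²)) ≈ 16.3%.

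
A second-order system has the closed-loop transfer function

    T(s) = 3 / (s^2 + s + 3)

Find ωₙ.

Compare the denominator to the standard form s^2 + 2ζωₙs + ωₙ².
ωₙ² = 3, so ωₙ = √3 ≈ 1.732 rad/s.

ωₙ ≈ 1.732 rad/s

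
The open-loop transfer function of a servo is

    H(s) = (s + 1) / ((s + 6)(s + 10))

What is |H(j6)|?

Substitute s = j6: numerator = 1 + j6, denominator = 24 + j96.
|H(j6)| = |1 + j6| / |24 + j96| = 6.0828 / 98.955 ≈ 0.06147.

|H(j6)| ≈ 0.06147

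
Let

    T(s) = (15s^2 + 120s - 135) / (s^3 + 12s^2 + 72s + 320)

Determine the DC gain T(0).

T(0) = -27/64 ≈ -0.4219

Set s = 0: T(0) = (-135) / (320) = -27/64.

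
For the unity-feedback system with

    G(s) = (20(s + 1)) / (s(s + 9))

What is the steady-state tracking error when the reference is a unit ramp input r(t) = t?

G(s) has one pole at the origin.
This is a Type 1 system. Kv = lim_{s→0} s·G(s) = 20/9.
e_ss = 1/Kv = 1/(20/9) = 9/20 ≈ 0.4500.

e_ss = 0.4500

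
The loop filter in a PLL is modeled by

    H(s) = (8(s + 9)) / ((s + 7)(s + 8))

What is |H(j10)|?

Substitute s = j10: numerator = 72 + j80, denominator = -44 + j150.
|H(j10)| = |72 + j80| / |-44 + j150| = 107.63 / 156.32 ≈ 0.6885.

|H(j10)| ≈ 0.6885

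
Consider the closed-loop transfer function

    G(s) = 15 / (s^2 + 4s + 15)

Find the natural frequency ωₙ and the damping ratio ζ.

Compare the denominator to the standard form s^2 + 2ζωₙs + ωₙ².
ωₙ² = 15, so ωₙ = √15 ≈ 3.873 rad/s.
2ζωₙ = 4, so ζ = 4/(2·√15) ≈ 0.5164.
With ζ = 0.5164 the response is underdamped.

ωₙ ≈ 3.873 rad/s, ζ ≈ 0.5164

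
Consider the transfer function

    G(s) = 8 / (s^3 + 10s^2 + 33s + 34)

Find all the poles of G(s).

s = -4 + j, -4 - j, -2

The poles are the roots of the denominator s^3 + 10s^2 + 33s + 34 = 0.
Trying s = -2: the polynomial evaluates to 0, so (s + 2) is a factor.
Dividing out leaves s^2 + 8s + 17 = 0.
The quadratic formula then gives s = -4 ± 1j.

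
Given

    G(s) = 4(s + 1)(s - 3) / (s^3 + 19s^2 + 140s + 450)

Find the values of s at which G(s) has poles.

s = -5 ± 5j, -9

The poles are the roots of the denominator s^3 + 19s^2 + 140s + 450 = 0.
Trying s = -9: the polynomial evaluates to 0, so (s + 9) is a factor.
Dividing out leaves s^2 + 10s + 50 = 0.
The quadratic formula then gives s = -5 ± 5j.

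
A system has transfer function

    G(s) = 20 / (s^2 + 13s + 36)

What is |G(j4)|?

|G(j4)| ≈ 0.3590

Substitute s = j4: numerator = 20, denominator = 20 + j52.
|G(j4)| = |20| / |20 + j52| = 20 / 55.714 ≈ 0.3590.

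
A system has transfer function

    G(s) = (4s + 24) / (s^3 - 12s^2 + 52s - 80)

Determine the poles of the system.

s = 4 + 2j, 4 - 2j, 4

The poles are the roots of the denominator s^3 - 12s^2 + 52s - 80 = 0.
Trying s = 4: the polynomial evaluates to 0, so (s - 4) is a factor.
Dividing out leaves s^2 - 8s + 20 = 0.
The quadratic formula then gives s = 4 ± 2j.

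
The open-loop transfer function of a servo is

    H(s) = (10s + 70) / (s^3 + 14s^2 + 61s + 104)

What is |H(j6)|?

Substitute s = j6: numerator = 70 + j60, denominator = -400 + j150.
|H(j6)| = |70 + j60| / |-400 + j150| = 92.195 / 427.20 ≈ 0.2158.

|H(j6)| ≈ 0.2158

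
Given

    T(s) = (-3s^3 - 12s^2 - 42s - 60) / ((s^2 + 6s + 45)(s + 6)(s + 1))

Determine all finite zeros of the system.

Set the numerator to zero: -3s^3 - 12s^2 - 42s - 60 = 0, i.e. -3·(s^3 + 4s^2 + 14s + 20) = 0.
Factoring: (s^2 + 2s + 10)(s + 2) = 0.

s = -1 ± 3j, -2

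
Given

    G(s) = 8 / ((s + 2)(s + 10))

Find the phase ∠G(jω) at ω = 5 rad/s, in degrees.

∠G(j5) ≈ -94.76°

At s = j5: numerator = 8, denominator = -5 + j60.
∠G = ∠num − ∠den = 0° − (94.764°) = -94.76°.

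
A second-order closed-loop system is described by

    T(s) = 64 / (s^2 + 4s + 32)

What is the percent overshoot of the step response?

Comparing s^2 + 4s + 32 to s^2 + 2ζωₙs + ωₙ²: ωₙ = √32 ≈ 5.657 rad/s and ζ = 4/(2·√32) ≈ 0.3536.
%OS = 100·exp(−πζ/√(1−ζ²)) = 100·exp(−π·0.3536/√(1−0.3536²)) ≈ 30.5%.

%OS ≈ 30.5%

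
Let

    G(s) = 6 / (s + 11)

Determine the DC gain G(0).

Set s = 0: G(0) = (6) / (11) = 6/11.

G(0) = 6/11 ≈ 0.5455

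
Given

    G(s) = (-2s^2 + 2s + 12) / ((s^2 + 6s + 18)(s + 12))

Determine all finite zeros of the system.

Set the numerator to zero: -2s^2 + 2s + 12 = 0, i.e. -2·(s^2 - s - 6) = 0.
Factoring: (s - 3)(s + 2) = 0.

s = 3, -2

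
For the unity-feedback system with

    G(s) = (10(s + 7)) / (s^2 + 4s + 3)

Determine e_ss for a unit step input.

G(s) has no poles at the origin.
This is a Type 0 system. Kp = lim_{s→0} G(s) = 70/3.
e_ss = 1/(1 + Kp) = 1/(1 + 70/3) = 3/73 ≈ 0.04110.

e_ss = 0.04110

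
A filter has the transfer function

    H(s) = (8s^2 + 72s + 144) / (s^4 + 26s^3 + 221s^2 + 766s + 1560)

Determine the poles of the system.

s = -2 + 3j, -2 - 3j, -10, -12

The poles are the roots of the denominator s^4 + 26s^3 + 221s^2 + 766s + 1560 = 0.
Trying s = -10: the polynomial evaluates to 0, so (s + 10) is a factor.
Dividing out leaves s^3 + 16s^2 + 61s + 156 = 0.
This factors further as (s^2 + 4s + 13)(s + 12) = 0.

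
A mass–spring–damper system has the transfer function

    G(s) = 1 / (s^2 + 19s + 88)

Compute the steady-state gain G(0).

Set s = 0: G(0) = (1) / (88) = 1/88.

G(0) = 1/88 ≈ 0.01136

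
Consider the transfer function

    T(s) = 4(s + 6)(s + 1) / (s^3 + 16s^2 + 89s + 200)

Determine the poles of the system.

s = -4 + 3j, -4 - 3j, -8

The poles are the roots of the denominator s^3 + 16s^2 + 89s + 200 = 0.
Trying s = -8: the polynomial evaluates to 0, so (s + 8) is a factor.
Dividing out leaves s^2 + 8s + 25 = 0.
The quadratic formula then gives s = -4 ± 3j.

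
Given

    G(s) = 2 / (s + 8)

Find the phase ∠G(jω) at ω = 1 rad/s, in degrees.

∠G(j1) ≈ -7.125°

At s = j1: numerator = 2, denominator = 8 + j1.
∠G = ∠num − ∠den = 0° − (7.1250°) = -7.125°.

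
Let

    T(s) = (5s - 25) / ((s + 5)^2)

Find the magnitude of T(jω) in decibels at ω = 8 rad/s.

Substitute s = j8: numerator = -25 + j40, denominator = -39 + j80.
|T(j8)| = |-25 + j40| / |-39 + j80| = 47.170 / 89 ≈ 0.5300.
In decibels: 20·log₁₀(0.5300) ≈ -5.51 dB.

|T(j8)|_dB ≈ -5.51 dB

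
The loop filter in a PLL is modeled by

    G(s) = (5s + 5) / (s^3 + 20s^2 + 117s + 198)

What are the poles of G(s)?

s = -6, -3, -11

The poles are the roots of the denominator s^3 + 20s^2 + 117s + 198 = 0.
Trying s = -6: the polynomial evaluates to 0, so (s + 6) is a factor.
Dividing out leaves s^2 + 14s + 33 = 0.
Factoring the quadratic: (s + 3)(s + 11) = 0.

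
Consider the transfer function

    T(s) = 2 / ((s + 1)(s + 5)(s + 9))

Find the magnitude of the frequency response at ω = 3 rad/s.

|T(j3)| ≈ 0.01143

Substitute s = j3: numerator = 2, denominator = -90 + j150.
|T(j3)| = |2| / |-90 + j150| = 2 / 174.93 ≈ 0.01143.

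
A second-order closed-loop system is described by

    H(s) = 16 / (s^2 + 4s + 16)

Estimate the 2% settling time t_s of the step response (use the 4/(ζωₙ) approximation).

t_s ≈ 2 s

Comparing s^2 + 4s + 16 to s^2 + 2ζωₙs + ωₙ²: ωₙ = 4 rad/s and ζ = 4/(2·4) = 0.5.
ζωₙ = 4/2 = 2, so t_s ≈ 4/(ζωₙ) = 4/2 = 2 s.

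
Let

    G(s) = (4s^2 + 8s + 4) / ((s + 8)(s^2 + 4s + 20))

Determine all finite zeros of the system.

Set the numerator to zero: 4s^2 + 8s + 4 = 0, i.e. 4·(s^2 + 2s + 1) = 0.
Factoring: (s + 1)^2 = 0.

s = -1, -1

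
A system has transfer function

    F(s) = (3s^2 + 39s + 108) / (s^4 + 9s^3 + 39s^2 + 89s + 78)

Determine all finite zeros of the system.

Set the numerator to zero: 3s^2 + 39s + 108 = 0, i.e. 3·(s^2 + 13s + 36) = 0.
Factoring: (s + 4)(s + 9) = 0.

s = -4, -9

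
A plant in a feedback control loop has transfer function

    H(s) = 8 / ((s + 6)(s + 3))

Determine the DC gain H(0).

At s = 0 each factor (s + a) contributes a and each (s^2 + bs + c) contributes c.
H(0) = 8·1 / ((6) · (3)) = 8/18 = 4/9.

H(0) = 4/9 ≈ 0.4444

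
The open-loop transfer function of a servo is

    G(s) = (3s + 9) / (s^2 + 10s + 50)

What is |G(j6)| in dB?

|G(j6)|_dB ≈ -9.72 dB

Substitute s = j6: numerator = 9 + j18, denominator = 14 + j60.
|G(j6)| = |9 + j18| / |14 + j60| = 20.125 / 61.612 ≈ 0.3266.
In decibels: 20·log₁₀(0.3266) ≈ -9.72 dB.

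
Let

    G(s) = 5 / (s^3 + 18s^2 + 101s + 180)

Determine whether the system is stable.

The denominator s^3 + 18s^2 + 101s + 180 factors as (s + 5)(s + 9)(s + 4), giving poles at s = -5, -9, -4.
Since all poles lie strictly in the left half-plane, the system is stable.

stable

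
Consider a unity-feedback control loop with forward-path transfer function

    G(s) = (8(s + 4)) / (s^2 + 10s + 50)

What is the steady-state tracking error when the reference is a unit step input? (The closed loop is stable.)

G(s) has no poles at the origin.
This is a Type 0 system. Kp = lim_{s→0} G(s) = 32/50 = 16/25.
e_ss = 1/(1 + Kp) = 1/(1 + 16/25) = 25/41 ≈ 0.6098.

e_ss = 0.6098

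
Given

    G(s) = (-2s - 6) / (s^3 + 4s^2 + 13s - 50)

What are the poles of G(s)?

s = -3 + 4j, -3 - 4j, 2

The poles are the roots of the denominator s^3 + 4s^2 + 13s - 50 = 0.
Trying s = 2: the polynomial evaluates to 0, so (s - 2) is a factor.
Dividing out leaves s^2 + 6s + 25 = 0.
The quadratic formula then gives s = -3 ± 4j.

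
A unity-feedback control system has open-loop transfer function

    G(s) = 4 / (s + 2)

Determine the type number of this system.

The denominator has no factor of s at the origin — no free integrator — so this is a Type 0 system.

Type 0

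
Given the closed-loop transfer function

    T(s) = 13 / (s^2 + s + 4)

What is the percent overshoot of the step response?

%OS ≈ 44.4%

Comparing s^2 + s + 4 to s^2 + 2ζωₙs + ωₙ²: ωₙ = 2 rad/s and ζ = 1/(2·2) = 0.25.
%OS = 100·exp(−πζ/√(1−ζ²)) = 100·exp(−π·0.25/√(1−0.25²)) ≈ 44.4%.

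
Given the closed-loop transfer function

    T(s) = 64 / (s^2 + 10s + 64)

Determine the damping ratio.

Compare the denominator to the standard form s^2 + 2ζωₙs + ωₙ².
ωₙ² = 64, so ωₙ = 8 rad/s.
2ζωₙ = 10, so ζ = 10/(2·8) = 0.625.

ζ = 0.625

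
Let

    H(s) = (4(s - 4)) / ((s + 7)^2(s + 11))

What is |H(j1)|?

Substitute s = j1: numerator = -16 + j4, denominator = 514 + j202.
|H(j1)| = |-16 + j4| / |514 + j202| = 16.492 / 552.27 ≈ 0.02986.

|H(j1)| ≈ 0.02986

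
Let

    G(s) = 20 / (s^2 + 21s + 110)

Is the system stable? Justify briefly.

stable

The denominator s^2 + 21s + 110 factors as (s + 11)(s + 10), giving poles at s = -11, -10.
Since all poles lie strictly in the left half-plane, the system is stable.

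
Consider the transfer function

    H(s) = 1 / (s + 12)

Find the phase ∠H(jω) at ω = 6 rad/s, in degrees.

At s = j6: numerator = 1, denominator = 12 + j6.
∠H = ∠num − ∠den = 0° − (26.565°) = -26.57°.

∠H(j6) ≈ -26.57°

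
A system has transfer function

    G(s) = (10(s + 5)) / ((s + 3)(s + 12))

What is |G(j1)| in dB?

|G(j1)|_dB ≈ 2.54 dB

Substitute s = j1: numerator = 50 + j10, denominator = 35 + j15.
|G(j1)| = |50 + j10| / |35 + j15| = 50.990 / 38.079 ≈ 1.339.
In decibels: 20·log₁₀(1.339) ≈ 2.54 dB.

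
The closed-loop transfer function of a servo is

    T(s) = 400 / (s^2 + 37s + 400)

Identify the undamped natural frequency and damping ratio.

ωₙ = 20 rad/s, ζ = 0.925

Compare the denominator to the standard form s^2 + 2ζωₙs + ωₙ².
ωₙ² = 400, so ωₙ = 20 rad/s.
2ζωₙ = 37, so ζ = 37/(2·20) = 0.925.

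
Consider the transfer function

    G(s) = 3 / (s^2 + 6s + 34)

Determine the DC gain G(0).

G(0) = 3/34 ≈ 0.08824

At s = 0 each factor (s + a) contributes a and each (s^2 + bs + c) contributes c.
G(0) = 3·1 / ((34)) = 3/34 = 3/34.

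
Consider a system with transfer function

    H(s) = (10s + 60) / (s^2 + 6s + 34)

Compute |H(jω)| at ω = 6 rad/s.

Substitute s = j6: numerator = 60 + j60, denominator = -2 + j36.
|H(j6)| = |60 + j60| / |-2 + j36| = 84.853 / 36.056 ≈ 2.353.

|H(j6)| ≈ 2.353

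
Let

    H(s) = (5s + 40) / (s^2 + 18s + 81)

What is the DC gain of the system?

Set s = 0: H(0) = (40) / (81) = 40/81.

H(0) = 40/81 ≈ 0.4938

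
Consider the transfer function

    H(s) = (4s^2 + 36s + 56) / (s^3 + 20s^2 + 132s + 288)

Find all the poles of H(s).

The poles are the roots of the denominator s^3 + 20s^2 + 132s + 288 = 0.
Trying s = -6: the polynomial evaluates to 0, so (s + 6) is a factor.
Dividing out leaves s^2 + 14s + 48 = 0.
Factoring the quadratic: (s + 8)(s + 6) = 0.

s = -6, -8, -6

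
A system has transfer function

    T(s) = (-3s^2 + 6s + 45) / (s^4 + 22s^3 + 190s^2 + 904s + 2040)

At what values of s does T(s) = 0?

s = -3, 5

Set the numerator to zero: -3s^2 + 6s + 45 = 0, i.e. -3·(s^2 - 2s - 15) = 0.
Factoring: (s + 3)(s - 5) = 0.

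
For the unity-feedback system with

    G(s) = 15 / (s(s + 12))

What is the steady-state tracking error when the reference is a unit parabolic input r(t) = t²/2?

e_ss = ∞

G(s) has one pole at the origin.
This is a Type 1 system; Ka = lim_{s→0} s^2·G(s) = 0, so the steady-state error for a parabola input is infinite.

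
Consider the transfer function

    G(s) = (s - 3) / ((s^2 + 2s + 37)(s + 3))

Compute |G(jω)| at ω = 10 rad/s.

Substitute s = j10: numerator = -3 + j10, denominator = -389 - j570.
|G(j10)| = |-3 + j10| / |-389 - j570| = 10.440 / 690.09 ≈ 0.01513.

|G(j10)| ≈ 0.01513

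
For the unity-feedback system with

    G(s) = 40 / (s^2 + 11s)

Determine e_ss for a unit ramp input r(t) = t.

e_ss = 0.2750

G(s) has one pole at the origin.
This is a Type 1 system. Kv = lim_{s→0} s·G(s) = 40/11.
e_ss = 1/Kv = 1/(40/11) = 11/40 ≈ 0.2750.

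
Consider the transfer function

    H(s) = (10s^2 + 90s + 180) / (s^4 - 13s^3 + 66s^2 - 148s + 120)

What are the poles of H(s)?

s = 3, 2, 4 + 2j, 4 - 2j

The poles are the roots of the denominator s^4 - 13s^3 + 66s^2 - 148s + 120 = 0.
Trying s = 3: the polynomial evaluates to 0, so (s - 3) is a factor.
Dividing out leaves s^3 - 10s^2 + 36s - 40 = 0.
This factors further as (s - 2)(s^2 - 8s + 20) = 0.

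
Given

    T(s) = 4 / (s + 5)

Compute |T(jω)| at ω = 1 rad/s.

Substitute s = j1: numerator = 4, denominator = 5 + j1.
|T(j1)| = |4| / |5 + j1| = 4 / 5.0990 ≈ 0.7845.

|T(j1)| ≈ 0.7845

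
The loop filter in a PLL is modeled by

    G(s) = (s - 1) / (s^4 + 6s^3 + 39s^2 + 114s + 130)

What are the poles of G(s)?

The poles are the roots of the denominator s^4 + 6s^3 + 39s^2 + 114s + 130 = 0.
No real roots exist; factor into two real quadratics: (s^2 + 2s + 26)(s^2 + 4s + 5) = 0.
Each quadratic gives a conjugate pair via the quadratic formula.

s = -1 ± 5j, -2 ± j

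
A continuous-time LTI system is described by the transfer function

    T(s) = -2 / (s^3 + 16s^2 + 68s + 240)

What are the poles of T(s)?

The poles are the roots of the denominator s^3 + 16s^2 + 68s + 240 = 0.
Trying s = -12: the polynomial evaluates to 0, so (s + 12) is a factor.
Dividing out leaves s^2 + 4s + 20 = 0.
The quadratic formula then gives s = -2 ± 4j.

s = -12, -2 ± 4j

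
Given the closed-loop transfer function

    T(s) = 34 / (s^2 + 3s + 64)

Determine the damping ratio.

Compare the denominator to the standard form s^2 + 2ζωₙs + ωₙ².
ωₙ² = 64, so ωₙ = 8 rad/s.
2ζωₙ = 3, so ζ = 3/(2·8) = 0.1875.

ζ = 0.1875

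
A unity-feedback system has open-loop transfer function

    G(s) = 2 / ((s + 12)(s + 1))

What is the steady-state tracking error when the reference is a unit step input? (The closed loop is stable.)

e_ss = 0.8571

G(s) has no poles at the origin.
This is a Type 0 system. Kp = lim_{s→0} G(s) = 2/12 = 1/6.
e_ss = 1/(1 + Kp) = 1/(1 + 1/6) = 6/7 ≈ 0.8571.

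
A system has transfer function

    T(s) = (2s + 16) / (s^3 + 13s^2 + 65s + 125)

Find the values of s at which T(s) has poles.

s = -4 ± 3j, -5

The poles are the roots of the denominator s^3 + 13s^2 + 65s + 125 = 0.
Trying s = -5: the polynomial evaluates to 0, so (s + 5) is a factor.
Dividing out leaves s^2 + 8s + 25 = 0.
The quadratic formula then gives s = -4 ± 3j.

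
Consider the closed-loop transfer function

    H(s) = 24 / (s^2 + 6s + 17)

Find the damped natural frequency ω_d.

ω_d ≈ 2.828 rad/s

Comparing s^2 + 6s + 17 to s^2 + 2ζωₙs + ωₙ²: ωₙ = √17 ≈ 4.123 rad/s and ζ = 6/(2·√17) ≈ 0.7276.
ζωₙ = 6/2 = 3, so ω_d = ωₙ√(1−ζ²) = √(ωₙ² − (ζωₙ)²) = √(17 − 3²) = √8 ≈ 2.828 rad/s.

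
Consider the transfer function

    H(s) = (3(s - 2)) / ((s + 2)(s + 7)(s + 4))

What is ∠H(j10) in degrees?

At s = j10: numerator = -6 + j30, denominator = -1244 - j500.
∠H = ∠num − ∠den = 101.31° − (-158.10°) = 259.4°, which wraps to -100.6°.

∠H(j10) ≈ -100.6°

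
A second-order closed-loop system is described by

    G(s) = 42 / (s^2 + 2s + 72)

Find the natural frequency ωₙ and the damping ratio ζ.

ωₙ ≈ 8.485 rad/s, ζ ≈ 0.1179

Compare the denominator to the standard form s^2 + 2ζωₙs + ωₙ².
ωₙ² = 72, so ωₙ = √72 ≈ 8.485 rad/s.
2ζωₙ = 2, so ζ = 2/(2·√72) ≈ 0.1179.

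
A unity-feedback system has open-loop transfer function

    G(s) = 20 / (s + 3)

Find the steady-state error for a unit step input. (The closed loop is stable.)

e_ss = 0.1304

G(s) has no poles at the origin.
This is a Type 0 system. Kp = lim_{s→0} G(s) = 20/3.
e_ss = 1/(1 + Kp) = 1/(1 + 20/3) = 3/23 ≈ 0.1304.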